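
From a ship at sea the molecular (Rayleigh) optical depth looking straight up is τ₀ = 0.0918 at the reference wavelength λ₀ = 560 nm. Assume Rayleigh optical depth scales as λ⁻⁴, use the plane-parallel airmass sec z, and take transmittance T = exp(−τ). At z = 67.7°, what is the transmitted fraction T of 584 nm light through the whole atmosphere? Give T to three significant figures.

sec 67.7° = 2.6354.
τ = 0.0918 × (560/584)⁴ × 2.6354 = 0.0918 × 0.8455 × 2.6354 = 0.2045.
T = exp(−0.2045) = 0.8150.

0.815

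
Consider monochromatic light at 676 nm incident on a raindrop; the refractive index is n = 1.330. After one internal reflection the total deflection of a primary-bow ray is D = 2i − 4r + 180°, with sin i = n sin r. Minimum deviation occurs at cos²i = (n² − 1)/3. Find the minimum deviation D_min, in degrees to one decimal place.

137.5°

cos²i = (1.76890 − 1)/3 = 0.25630; i = arccos(0.50626) = 59.585°.
sin r = sin 59.585°/1.330 = 0.64841; r = 40.422°.
D_min = 2·59.585° − 4·40.422° + 180° = 137.484°.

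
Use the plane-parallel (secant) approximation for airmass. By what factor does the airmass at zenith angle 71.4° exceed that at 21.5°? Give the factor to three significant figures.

X(71.4°)/X(21.5°) = sec 71.4° / sec 21.5° = cos 21.5° / cos 71.4° = 0.9304/0.3190 = 2.9170.

2.92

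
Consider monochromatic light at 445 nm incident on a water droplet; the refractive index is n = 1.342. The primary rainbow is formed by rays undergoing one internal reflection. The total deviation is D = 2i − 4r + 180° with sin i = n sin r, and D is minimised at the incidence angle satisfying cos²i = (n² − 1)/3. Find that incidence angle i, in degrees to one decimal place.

58.9°

cos²i = (1.342² − 1)/3 = (1.80096 − 1)/3 = 0.26699.
cos i = 0.51671, so i = 58.888°.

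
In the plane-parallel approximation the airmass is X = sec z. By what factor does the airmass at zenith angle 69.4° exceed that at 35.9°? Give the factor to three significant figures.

X(69.4°)/X(35.9°) = sec 69.4° / sec 35.9° = cos 35.9° / cos 69.4° = 0.8100/0.3518 = 2.3023.

2.30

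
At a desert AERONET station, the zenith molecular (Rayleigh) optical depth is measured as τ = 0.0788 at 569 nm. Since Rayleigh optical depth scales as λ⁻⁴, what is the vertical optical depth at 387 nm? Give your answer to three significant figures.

0.368

τ(387 nm) = τ(569 nm) × (569/387)⁴ = 0.0788 × (1.4703)⁴ = 0.0788 × 4.6731 = 0.3682.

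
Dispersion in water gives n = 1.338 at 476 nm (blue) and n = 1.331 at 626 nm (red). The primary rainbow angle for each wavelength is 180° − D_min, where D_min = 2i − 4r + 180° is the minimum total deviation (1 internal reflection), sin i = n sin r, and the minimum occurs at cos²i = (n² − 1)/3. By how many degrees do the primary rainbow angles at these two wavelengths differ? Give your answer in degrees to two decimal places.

At 476 nm (n = 1.338): cos²i = 0.26341 → i = 59.120°, r = 39.899°, D_min = 138.643°, rainbow angle = 41.357°.
At 626 nm (n = 1.331): cos²i = 0.25719 → i = 59.527°, r = 40.356°, D_min = 137.630°, rainbow angle = 42.370°.
Angular width = |41.357° − 42.370°| = 1.013°.

1.01°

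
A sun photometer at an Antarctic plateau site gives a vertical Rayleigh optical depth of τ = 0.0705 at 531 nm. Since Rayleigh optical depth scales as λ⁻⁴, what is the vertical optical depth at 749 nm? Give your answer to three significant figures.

0.0178

τ(749 nm) = τ(531 nm) × (531/749)⁴ = 0.0705 × (0.7089)⁴ = 0.0705 × 0.2526 = 0.0178.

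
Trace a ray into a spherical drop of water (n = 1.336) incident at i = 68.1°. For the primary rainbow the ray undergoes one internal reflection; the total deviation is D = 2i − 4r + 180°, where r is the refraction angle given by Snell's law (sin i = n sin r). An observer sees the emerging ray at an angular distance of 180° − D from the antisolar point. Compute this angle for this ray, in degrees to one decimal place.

39.7°

sin r = sin 68.1° / 1.336 = 0.9278/1.336 = 0.6945; r = 43.99°.
D = 2·68.1° − 4·43.99° + 180° = 136.20° − 175.95° + 180° = 140.25°.
Angle from antisolar point = 180° − D = 39.75°.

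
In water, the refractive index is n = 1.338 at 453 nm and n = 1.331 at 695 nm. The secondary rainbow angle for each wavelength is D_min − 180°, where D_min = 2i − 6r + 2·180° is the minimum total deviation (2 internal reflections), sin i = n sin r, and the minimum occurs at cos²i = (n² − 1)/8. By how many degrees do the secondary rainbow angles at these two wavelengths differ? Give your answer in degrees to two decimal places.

1.83°

At 453 nm (n = 1.338): cos²i = 0.09878 → i = 71.682°, r = 45.195°, D_min = 232.193°, rainbow angle = 52.193°.
At 695 nm (n = 1.331): cos²i = 0.09645 → i = 71.907°, r = 45.575°, D_min = 230.365°, rainbow angle = 50.365°.
Angular width = |52.193° − 50.365°| = 1.828°.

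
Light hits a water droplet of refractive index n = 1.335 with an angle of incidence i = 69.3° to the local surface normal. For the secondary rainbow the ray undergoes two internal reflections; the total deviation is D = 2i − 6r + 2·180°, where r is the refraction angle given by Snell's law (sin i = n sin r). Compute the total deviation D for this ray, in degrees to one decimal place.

sin r = sin 69.3° / 1.335 = 0.9354/1.335 = 0.7007; r = 44.48°.
D = 2·69.3° − 6·44.48° + 2·180° = 138.60° − 266.90° + 360° = 231.70°.

231.7°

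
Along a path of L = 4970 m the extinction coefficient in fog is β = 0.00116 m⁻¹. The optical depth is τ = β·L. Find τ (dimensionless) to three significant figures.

τ = β·L = 0.00116 × 4970 = 5.7652.

5.77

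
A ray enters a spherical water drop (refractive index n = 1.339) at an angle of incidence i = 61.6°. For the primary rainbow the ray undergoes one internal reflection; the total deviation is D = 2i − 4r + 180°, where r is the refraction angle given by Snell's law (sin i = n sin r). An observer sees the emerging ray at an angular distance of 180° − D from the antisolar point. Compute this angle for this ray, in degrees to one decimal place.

41.1°

sin r = sin 61.6° / 1.339 = 0.8796/1.339 = 0.6569; r = 41.07°.
D = 2·61.6° − 4·41.07° + 180° = 123.20° − 164.27° + 180° = 138.93°.
Angle from antisolar point = 180° − D = 41.07°.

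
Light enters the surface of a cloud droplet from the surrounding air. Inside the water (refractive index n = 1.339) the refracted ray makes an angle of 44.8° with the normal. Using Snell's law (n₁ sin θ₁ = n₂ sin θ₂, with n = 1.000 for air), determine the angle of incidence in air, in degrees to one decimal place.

Snell: sin θ_i = n · sin θ_r = 1.339 × sin 44.8° = 1.339 × 0.7046 = 0.9435.
θ_i = arcsin(0.9435) = 70.65°.

70.6°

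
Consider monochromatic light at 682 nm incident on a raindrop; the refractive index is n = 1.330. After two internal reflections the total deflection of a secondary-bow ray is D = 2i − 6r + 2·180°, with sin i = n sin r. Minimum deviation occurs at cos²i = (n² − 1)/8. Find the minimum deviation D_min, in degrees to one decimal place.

cos²i = (1.76890 − 1)/8 = 0.09611; i = arccos(0.31002) = 71.940°.
sin r = sin 71.940°/1.330 = 0.71483; r = 45.630°.
D_min = 2·71.940° − 6·45.630° + 360° = 230.101°.

230.1°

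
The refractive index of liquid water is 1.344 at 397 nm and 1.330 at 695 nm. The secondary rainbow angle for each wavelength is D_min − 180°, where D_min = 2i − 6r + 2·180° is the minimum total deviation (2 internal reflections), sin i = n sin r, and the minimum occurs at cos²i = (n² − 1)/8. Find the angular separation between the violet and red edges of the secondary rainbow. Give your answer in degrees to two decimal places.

At 397 nm (n = 1.344): cos²i = 0.10079 → i = 71.490°, r = 44.874°, D_min = 233.733°, rainbow angle = 53.733°.
At 695 nm (n = 1.330): cos²i = 0.09611 → i = 71.940°, r = 45.630°, D_min = 230.101°, rainbow angle = 50.101°.
Angular width = |53.733° − 50.101°| = 3.632°.

3.63°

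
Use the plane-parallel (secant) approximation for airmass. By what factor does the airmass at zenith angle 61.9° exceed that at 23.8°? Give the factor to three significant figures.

1.94

X(61.9°)/X(23.8°) = sec 61.9° / sec 23.8° = cos 23.8° / cos 61.9° = 0.9150/0.4710 = 1.9425.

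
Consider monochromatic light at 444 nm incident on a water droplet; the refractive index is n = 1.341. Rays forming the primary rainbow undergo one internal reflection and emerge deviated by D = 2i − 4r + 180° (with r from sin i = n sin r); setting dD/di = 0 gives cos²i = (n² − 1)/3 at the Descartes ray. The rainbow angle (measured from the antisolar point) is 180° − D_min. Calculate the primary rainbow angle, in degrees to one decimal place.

cos²i = (1.79828 − 1)/3 = 0.26609; i = arccos(0.51584) = 58.946°.
sin r = sin 58.946°/1.341 = 0.63884; r = 39.705°.
D_min = 2·58.946° − 4·39.705° + 180° = 139.071°.
Rainbow angle = 180° − D_min = 40.929°.

40.9°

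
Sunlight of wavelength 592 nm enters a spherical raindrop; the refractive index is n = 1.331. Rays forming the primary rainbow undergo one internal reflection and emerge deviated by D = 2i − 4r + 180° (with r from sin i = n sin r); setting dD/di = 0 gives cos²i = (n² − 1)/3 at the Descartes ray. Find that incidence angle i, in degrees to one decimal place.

cos²i = (1.331² − 1)/3 = (1.77156 − 1)/3 = 0.25719.
cos i = 0.50714, so i = 59.527°.

59.5°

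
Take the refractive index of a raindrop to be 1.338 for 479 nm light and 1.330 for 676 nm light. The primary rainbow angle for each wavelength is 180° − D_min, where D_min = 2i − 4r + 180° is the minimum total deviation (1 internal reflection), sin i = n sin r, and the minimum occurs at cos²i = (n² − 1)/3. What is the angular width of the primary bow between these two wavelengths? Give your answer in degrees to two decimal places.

1.16°

At 479 nm (n = 1.338): cos²i = 0.26341 → i = 59.120°, r = 39.899°, D_min = 138.643°, rainbow angle = 41.357°.
At 676 nm (n = 1.330): cos²i = 0.25630 → i = 59.585°, r = 40.422°, D_min = 137.484°, rainbow angle = 42.516°.
Angular width = |41.357° − 42.516°| = 1.160°.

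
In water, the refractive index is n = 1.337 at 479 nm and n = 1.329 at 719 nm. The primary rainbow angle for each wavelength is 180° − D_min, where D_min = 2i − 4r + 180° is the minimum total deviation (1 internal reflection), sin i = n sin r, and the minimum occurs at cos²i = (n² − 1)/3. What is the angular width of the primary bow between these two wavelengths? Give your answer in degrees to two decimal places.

At 479 nm (n = 1.337): cos²i = 0.26252 → i = 59.178°, r = 39.964°, D_min = 138.500°, rainbow angle = 41.500°.
At 719 nm (n = 1.329): cos²i = 0.25541 → i = 59.643°, r = 40.487°, D_min = 137.337°, rainbow angle = 42.663°.
Angular width = |41.500° − 42.663°| = 1.163°.

1.16°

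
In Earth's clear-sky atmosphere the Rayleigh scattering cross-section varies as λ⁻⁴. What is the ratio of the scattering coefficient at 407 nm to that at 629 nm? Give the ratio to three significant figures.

Rayleigh scattering ∝ λ⁻⁴, so the ratio of coefficients is the inverse fourth power of the wavelength ratio.
σ(407)/σ(629) = (629/407)⁴ = (1.5455)⁴ = 5.705.

5.70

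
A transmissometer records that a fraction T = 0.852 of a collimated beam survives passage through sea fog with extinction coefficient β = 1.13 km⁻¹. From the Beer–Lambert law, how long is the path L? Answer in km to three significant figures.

Beer–Lambert: T = exp(−βL) ⇒ L = −ln(T)/β = −ln(0.852)/1.13 = 0.1602/1.13 = 0.1417 km.

0.142 km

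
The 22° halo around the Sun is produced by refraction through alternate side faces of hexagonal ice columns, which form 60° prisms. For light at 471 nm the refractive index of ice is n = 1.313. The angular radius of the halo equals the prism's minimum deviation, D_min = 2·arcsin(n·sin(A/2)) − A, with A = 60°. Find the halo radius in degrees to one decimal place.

22.1°

n·sin(A/2) = 1.313 × sin 30° = 1.313 × 0.5000 = 0.6565.
D_min = 2·arcsin(0.6565) − 60° = 2 × 41.033° − 60° = 22.067°.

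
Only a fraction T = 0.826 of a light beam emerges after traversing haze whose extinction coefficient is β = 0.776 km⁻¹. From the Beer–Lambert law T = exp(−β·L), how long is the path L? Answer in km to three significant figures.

0.246 km

Beer–Lambert: T = exp(−βL) ⇒ L = −ln(T)/β = −ln(0.826)/0.776 = 0.1912/0.776 = 0.2463 km.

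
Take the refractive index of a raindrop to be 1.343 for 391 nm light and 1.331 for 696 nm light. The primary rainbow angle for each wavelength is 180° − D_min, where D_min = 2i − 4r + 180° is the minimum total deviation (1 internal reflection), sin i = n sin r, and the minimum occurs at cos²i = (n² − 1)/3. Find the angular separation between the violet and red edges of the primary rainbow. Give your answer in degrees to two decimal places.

At 391 nm (n = 1.343): cos²i = 0.26788 → i = 58.830°, r = 39.577°, D_min = 139.354°, rainbow angle = 40.646°.
At 696 nm (n = 1.331): cos²i = 0.25719 → i = 59.527°, r = 40.356°, D_min = 137.630°, rainbow angle = 42.370°.
Angular width = |40.646° − 42.370°| = 1.724°.

1.72°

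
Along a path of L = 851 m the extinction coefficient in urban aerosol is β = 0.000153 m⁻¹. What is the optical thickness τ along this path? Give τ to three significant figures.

0.130

τ = β·L = 0.000153 × 851 = 0.1302.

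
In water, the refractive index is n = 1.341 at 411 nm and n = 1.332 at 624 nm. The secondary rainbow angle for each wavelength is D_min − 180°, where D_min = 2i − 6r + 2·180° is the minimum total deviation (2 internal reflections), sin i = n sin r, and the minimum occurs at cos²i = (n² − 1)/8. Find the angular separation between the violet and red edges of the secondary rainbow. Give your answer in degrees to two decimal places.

2.34°

At 411 nm (n = 1.341): cos²i = 0.09979 → i = 71.586°, r = 45.034°, D_min = 232.966°, rainbow angle = 52.966°.
At 624 nm (n = 1.332): cos²i = 0.09678 → i = 71.875°, r = 45.520°, D_min = 230.628°, rainbow angle = 50.628°.
Angular width = |52.966° − 50.628°| = 2.337°.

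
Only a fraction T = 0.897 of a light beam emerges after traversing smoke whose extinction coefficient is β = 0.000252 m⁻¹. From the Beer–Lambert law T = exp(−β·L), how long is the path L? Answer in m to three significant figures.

Beer–Lambert: T = exp(−βL) ⇒ L = −ln(T)/β = −ln(0.897)/0.000252 = 0.1087/0.000252 = 431.3 m.

431 m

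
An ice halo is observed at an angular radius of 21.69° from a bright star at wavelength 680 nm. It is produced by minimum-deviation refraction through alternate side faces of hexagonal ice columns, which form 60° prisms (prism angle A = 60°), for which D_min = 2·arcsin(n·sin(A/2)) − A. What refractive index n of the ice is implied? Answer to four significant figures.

Rearranging: n = sin((D_min + A)/2) / sin(A/2).
(D_min + A)/2 = (21.69° + 60°)/2 = 40.845°.
n = sin 40.845° / sin 30° = 0.6540 / 0.5000 = 1.3080.

1.308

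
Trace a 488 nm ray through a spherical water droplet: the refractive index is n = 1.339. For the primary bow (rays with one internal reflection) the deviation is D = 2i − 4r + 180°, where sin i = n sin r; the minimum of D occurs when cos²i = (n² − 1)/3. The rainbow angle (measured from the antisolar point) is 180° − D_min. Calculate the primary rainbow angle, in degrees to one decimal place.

41.2°

cos²i = (1.79292 − 1)/3 = 0.26431; i = arccos(0.51411) = 59.062°.
sin r = sin 59.062°/1.339 = 0.64057; r = 39.834°.
D_min = 2·59.062° − 4·39.834° + 180° = 138.786°.
Rainbow angle = 180° − D_min = 41.214°.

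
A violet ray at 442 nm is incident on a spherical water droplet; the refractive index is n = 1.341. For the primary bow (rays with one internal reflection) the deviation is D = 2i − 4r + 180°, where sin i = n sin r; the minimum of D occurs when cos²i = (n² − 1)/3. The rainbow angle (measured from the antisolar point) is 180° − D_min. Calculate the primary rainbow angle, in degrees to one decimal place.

cos²i = (1.79828 − 1)/3 = 0.26609; i = arccos(0.51584) = 58.946°.
sin r = sin 58.946°/1.341 = 0.63884; r = 39.705°.
D_min = 2·58.946° − 4·39.705° + 180° = 139.071°.
Rainbow angle = 180° − D_min = 40.929°.

40.9°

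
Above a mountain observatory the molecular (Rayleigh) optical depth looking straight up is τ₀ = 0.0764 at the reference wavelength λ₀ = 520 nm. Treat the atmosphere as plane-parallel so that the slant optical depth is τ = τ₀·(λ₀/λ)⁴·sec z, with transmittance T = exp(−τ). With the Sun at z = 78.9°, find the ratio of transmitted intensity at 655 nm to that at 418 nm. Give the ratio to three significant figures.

2.21

Airmass: sec 78.9° = 5.1942.
τ(655 nm) = 0.0764 × (520/655)⁴ × 5.1942 = 0.0764 × 0.3972 × 5.1942 = 0.1576.
τ(418 nm) = 0.0764 × (520/418)⁴ × 5.1942 = 0.0764 × 2.3950 × 5.1942 = 0.9504.
T(655)/T(418) = exp(τ_B − τ_A) = exp(0.7928) = 2.2096.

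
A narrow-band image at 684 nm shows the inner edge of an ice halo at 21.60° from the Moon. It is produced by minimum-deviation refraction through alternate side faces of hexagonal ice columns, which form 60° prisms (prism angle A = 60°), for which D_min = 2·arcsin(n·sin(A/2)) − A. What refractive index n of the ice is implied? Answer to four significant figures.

Rearranging: n = sin((D_min + A)/2) / sin(A/2).
(D_min + A)/2 = (21.60° + 60°)/2 = 40.800°.
n = sin 40.800° / sin 30° = 0.6534 / 0.5000 = 1.3068.

1.307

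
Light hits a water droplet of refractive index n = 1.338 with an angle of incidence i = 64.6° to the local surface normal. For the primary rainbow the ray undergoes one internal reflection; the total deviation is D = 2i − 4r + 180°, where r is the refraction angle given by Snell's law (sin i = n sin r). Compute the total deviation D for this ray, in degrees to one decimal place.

139.3°

sin r = sin 64.6° / 1.338 = 0.9033/1.338 = 0.6751; r = 42.46°.
D = 2·64.6° − 4·42.46° + 180° = 129.20° − 169.86° + 180° = 139.34°.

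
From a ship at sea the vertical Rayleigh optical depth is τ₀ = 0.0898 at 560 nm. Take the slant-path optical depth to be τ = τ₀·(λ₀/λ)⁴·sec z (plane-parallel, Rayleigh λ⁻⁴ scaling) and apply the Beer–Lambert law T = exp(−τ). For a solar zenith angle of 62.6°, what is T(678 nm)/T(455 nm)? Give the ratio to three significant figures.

1.43

Airmass: sec 62.6° = 2.1730.
τ(678 nm) = 0.0898 × (560/678)⁴ × 2.1730 = 0.0898 × 0.4654 × 2.1730 = 0.0908.
τ(455 nm) = 0.0898 × (560/455)⁴ × 2.1730 = 0.0898 × 2.2946 × 2.1730 = 0.4478.
T(678)/T(455) = exp(τ_B − τ_A) = exp(0.3569) = 1.4289.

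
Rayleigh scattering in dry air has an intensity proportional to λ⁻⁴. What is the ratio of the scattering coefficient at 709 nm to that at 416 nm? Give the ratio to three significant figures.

Rayleigh scattering ∝ λ⁻⁴, so the ratio of coefficients is the inverse fourth power of the wavelength ratio.
σ(709)/σ(416) = (416/709)⁴ = (0.5867)⁴ = 0.1185.

0.119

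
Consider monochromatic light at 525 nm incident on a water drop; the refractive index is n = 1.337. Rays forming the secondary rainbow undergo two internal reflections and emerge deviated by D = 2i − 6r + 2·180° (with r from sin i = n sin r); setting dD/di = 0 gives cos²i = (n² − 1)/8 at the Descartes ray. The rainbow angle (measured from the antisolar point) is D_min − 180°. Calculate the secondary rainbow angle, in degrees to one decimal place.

cos²i = (1.78757 − 1)/8 = 0.09845; i = arccos(0.31376) = 71.714°.
sin r = sin 71.714°/1.337 = 0.71017; r = 45.249°.
D_min = 2·71.714° − 6·45.249° + 360° = 231.934°.
Rainbow angle = D_min − 180° = 51.934°.

51.9°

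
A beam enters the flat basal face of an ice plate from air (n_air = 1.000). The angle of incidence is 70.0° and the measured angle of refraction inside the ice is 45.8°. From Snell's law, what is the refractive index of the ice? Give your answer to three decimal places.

n = sin θ_i / sin θ_r = sin 70.0° / sin 45.8° = 0.9397 / 0.7169 = 1.3108.

1.311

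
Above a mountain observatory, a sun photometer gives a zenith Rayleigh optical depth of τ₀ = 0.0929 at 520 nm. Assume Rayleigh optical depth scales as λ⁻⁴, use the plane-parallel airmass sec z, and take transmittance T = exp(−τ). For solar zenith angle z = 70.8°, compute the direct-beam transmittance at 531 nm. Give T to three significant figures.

sec 70.8° = 3.0407.
τ = 0.0929 × (520/531)⁴ × 3.0407 = 0.0929 × 0.9197 × 3.0407 = 0.2598.
T = exp(−0.2598) = 0.7712.

0.771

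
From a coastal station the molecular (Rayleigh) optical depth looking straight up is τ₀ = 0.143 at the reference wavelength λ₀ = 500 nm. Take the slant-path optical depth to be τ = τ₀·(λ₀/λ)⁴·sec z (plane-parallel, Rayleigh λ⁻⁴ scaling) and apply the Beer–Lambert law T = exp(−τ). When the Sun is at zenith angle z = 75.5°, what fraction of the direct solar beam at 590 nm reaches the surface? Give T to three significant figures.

0.745

sec 75.5° = 3.9939.
τ = 0.143 × (500/590)⁴ × 3.9939 = 0.143 × 0.5158 × 3.9939 = 0.2946.
T = exp(−0.2946) = 0.7448.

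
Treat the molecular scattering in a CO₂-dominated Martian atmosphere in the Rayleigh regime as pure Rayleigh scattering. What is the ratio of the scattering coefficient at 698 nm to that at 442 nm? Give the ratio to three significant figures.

0.161

Rayleigh scattering ∝ λ⁻⁴, so the ratio of coefficients is the inverse fourth power of the wavelength ratio.
σ(698)/σ(442) = (442/698)⁴ = (0.6332)⁴ = 0.1608.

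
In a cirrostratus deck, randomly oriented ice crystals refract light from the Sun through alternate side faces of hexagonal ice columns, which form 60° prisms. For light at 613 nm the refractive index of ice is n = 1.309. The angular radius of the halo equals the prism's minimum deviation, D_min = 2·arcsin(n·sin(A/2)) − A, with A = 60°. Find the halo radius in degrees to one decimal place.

n·sin(A/2) = 1.309 × sin 30° = 1.309 × 0.5000 = 0.6545.
D_min = 2·arcsin(0.6545) − 60° = 2 × 40.882° − 60° = 21.763°.

21.8°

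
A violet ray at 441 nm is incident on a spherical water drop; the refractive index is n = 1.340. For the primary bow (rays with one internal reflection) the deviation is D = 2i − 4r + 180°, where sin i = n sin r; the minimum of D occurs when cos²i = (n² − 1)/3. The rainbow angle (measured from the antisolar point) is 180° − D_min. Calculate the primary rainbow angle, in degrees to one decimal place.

cos²i = (1.79560 − 1)/3 = 0.26520; i = arccos(0.51498) = 59.004°.
sin r = sin 59.004°/1.340 = 0.63971; r = 39.770°.
D_min = 2·59.004° − 4·39.770° + 180° = 138.929°.
Rainbow angle = 180° − D_min = 41.071°.

41.1°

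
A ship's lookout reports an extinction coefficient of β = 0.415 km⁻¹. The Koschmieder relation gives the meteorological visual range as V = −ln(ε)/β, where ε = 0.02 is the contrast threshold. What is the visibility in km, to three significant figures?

V = −ln(0.02) / 0.415 = 3.912 / 0.415 = 9.4266 km.

9.43 km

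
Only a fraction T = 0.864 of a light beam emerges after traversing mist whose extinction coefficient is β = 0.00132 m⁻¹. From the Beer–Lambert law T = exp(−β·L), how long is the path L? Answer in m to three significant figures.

111 m

Beer–Lambert: T = exp(−βL) ⇒ L = −ln(T)/β = −ln(0.864)/0.00132 = 0.1462/0.00132 = 110.7 m.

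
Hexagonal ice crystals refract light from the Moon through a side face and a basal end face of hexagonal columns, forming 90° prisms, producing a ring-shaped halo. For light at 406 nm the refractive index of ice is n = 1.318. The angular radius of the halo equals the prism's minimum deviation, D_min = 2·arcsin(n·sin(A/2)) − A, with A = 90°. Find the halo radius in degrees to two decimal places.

47.49°

n·sin(A/2) = 1.318 × sin 45° = 1.318 × 0.7071 = 0.9320.
D_min = 2·arcsin(0.9320) − 90° = 2 × 68.743° − 90° = 47.487°.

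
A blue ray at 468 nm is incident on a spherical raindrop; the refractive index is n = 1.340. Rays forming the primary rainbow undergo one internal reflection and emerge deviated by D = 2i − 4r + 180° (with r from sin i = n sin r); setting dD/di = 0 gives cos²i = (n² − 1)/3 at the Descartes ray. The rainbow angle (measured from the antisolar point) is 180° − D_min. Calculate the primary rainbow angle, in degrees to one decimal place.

41.1°

cos²i = (1.79560 − 1)/3 = 0.26520; i = arccos(0.51498) = 59.004°.
sin r = sin 59.004°/1.340 = 0.63971; r = 39.770°.
D_min = 2·59.004° − 4·39.770° + 180° = 138.929°.
Rainbow angle = 180° − D_min = 41.071°.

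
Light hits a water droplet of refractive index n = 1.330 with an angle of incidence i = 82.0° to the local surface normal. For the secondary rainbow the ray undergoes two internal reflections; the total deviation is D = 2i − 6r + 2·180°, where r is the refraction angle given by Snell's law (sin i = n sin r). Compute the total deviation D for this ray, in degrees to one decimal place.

sin r = sin 82.0° / 1.330 = 0.9903/1.330 = 0.7446; r = 48.12°.
D = 2·82.0° − 6·48.12° + 2·180° = 164.00° − 288.73° + 360° = 235.27°.

235.3°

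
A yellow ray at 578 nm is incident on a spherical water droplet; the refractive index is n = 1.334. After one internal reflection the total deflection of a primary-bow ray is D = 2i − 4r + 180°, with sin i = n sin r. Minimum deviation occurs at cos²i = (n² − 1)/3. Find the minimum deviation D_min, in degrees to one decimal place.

cos²i = (1.77956 − 1)/3 = 0.25985; i = arccos(0.50976) = 59.352°.
sin r = sin 59.352°/1.334 = 0.64492; r = 40.159°.
D_min = 2·59.352° − 4·40.159° + 180° = 138.067°.

138.1°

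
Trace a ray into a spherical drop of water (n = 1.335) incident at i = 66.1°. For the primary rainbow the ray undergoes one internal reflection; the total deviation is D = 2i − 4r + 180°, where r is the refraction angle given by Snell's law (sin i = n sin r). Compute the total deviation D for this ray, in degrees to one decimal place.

sin r = sin 66.1° / 1.335 = 0.9143/1.335 = 0.6848; r = 43.22°.
D = 2·66.1° − 4·43.22° + 180° = 132.20° − 172.89° + 180° = 139.31°.

139.3°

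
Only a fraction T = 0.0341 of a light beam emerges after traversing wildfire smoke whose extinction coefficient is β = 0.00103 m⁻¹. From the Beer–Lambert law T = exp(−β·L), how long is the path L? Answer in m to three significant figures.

3280 m

Beer–Lambert: T = exp(−βL) ⇒ L = −ln(T)/β = −ln(0.0341)/0.00103 = 3.3785/0.00103 = 3280 m.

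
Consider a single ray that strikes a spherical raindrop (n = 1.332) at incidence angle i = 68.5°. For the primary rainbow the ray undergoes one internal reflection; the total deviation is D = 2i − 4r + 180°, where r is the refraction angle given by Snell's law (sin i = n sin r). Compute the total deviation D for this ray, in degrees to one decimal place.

139.8°

sin r = sin 68.5° / 1.332 = 0.9304/1.332 = 0.6985; r = 44.31°.
D = 2·68.5° − 4·44.31° + 180° = 137.00° − 177.23° + 180° = 139.77°.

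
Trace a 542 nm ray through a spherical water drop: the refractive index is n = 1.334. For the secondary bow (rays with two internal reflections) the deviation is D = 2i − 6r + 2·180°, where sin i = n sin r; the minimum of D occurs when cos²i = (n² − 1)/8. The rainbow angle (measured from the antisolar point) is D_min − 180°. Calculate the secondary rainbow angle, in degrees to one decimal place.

cos²i = (1.77956 − 1)/8 = 0.09744; i = arccos(0.31216) = 71.810°.
sin r = sin 71.810°/1.334 = 0.71217; r = 45.411°.
D_min = 2·71.810° − 6·45.411° + 360° = 231.153°.
Rainbow angle = D_min − 180° = 51.153°.

51.2°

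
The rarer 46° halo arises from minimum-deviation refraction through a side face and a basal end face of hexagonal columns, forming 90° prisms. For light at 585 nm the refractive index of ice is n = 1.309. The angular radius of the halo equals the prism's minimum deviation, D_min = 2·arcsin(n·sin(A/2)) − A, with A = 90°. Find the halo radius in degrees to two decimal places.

45.52°

n·sin(A/2) = 1.309 × sin 45° = 1.309 × 0.7071 = 0.9256.
D_min = 2·arcsin(0.9256) − 90° = 2 × 67.759° − 90° = 45.519°.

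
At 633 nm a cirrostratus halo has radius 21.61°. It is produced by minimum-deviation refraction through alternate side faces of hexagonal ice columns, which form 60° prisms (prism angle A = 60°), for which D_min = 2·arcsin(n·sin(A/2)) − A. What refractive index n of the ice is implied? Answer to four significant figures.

1.307

Rearranging: n = sin((D_min + A)/2) / sin(A/2).
(D_min + A)/2 = (21.61° + 60°)/2 = 40.805°.
n = sin 40.805° / sin 30° = 0.6535 / 0.5000 = 1.3070.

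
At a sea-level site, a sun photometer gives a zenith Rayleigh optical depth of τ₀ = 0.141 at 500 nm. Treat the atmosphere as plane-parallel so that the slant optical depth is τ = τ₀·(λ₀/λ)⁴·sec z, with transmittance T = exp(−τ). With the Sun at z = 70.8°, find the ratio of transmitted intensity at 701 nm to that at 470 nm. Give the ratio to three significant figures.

1.55

Airmass: sec 70.8° = 3.0407.
τ(701 nm) = 0.141 × (500/701)⁴ × 3.0407 = 0.141 × 0.2588 × 3.0407 = 0.1110.
τ(470 nm) = 0.141 × (500/470)⁴ × 3.0407 = 0.141 × 1.2808 × 3.0407 = 0.5491.
T(701)/T(470) = exp(τ_B − τ_A) = exp(0.4382) = 1.5499.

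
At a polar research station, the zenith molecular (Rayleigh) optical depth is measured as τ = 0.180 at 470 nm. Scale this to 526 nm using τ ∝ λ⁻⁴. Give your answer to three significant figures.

0.115

τ(526 nm) = τ(470 nm) × (470/526)⁴ = 0.180 × (0.8935)⁴ = 0.180 × 0.6375 = 0.1147.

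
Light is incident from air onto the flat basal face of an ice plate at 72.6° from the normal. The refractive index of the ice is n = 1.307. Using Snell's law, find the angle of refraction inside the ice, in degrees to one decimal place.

46.9°

Snell: sin θ_r = sin θ_i / n = sin 72.6° / 1.307 = 0.9542 / 1.307 = 0.7301.
θ_r = arcsin(0.7301) = 46.89°.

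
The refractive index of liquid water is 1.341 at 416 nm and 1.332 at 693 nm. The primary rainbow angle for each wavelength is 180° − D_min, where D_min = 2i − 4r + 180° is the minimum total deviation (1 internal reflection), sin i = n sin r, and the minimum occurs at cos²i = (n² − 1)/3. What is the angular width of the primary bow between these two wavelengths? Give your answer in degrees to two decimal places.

At 416 nm (n = 1.341): cos²i = 0.26609 → i = 58.946°, r = 39.705°, D_min = 139.071°, rainbow angle = 40.929°.
At 693 nm (n = 1.332): cos²i = 0.25807 → i = 59.469°, r = 40.290°, D_min = 137.776°, rainbow angle = 42.224°.
Angular width = |40.929° − 42.224°| = 1.295°.

1.29°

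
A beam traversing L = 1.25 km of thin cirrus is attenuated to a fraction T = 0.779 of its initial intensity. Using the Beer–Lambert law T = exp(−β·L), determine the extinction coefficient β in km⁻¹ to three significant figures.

0.200 km⁻¹

Beer–Lambert: T = exp(−βL) ⇒ β = −ln(T)/L = −ln(0.779)/1.25 = 0.2497/1.25 = 0.1998 km⁻¹.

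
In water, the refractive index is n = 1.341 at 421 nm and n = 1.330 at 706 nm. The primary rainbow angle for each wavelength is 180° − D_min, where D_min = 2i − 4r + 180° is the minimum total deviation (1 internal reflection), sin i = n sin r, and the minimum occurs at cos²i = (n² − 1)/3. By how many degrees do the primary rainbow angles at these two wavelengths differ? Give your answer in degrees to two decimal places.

At 421 nm (n = 1.341): cos²i = 0.26609 → i = 58.946°, r = 39.705°, D_min = 139.071°, rainbow angle = 40.929°.
At 706 nm (n = 1.330): cos²i = 0.25630 → i = 59.585°, r = 40.422°, D_min = 137.484°, rainbow angle = 42.516°.
Angular width = |40.929° − 42.516°| = 1.588°.

1.59°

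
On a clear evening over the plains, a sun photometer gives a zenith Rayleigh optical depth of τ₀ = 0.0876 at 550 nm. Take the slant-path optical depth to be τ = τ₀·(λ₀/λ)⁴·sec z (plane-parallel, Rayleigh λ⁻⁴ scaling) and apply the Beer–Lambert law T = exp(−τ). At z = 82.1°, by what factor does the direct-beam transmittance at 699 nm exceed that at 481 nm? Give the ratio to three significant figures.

Airmass: sec 82.1° = 7.2757.
τ(699 nm) = 0.0876 × (550/699)⁴ × 7.2757 = 0.0876 × 0.3833 × 7.2757 = 0.2443.
τ(481 nm) = 0.0876 × (550/481)⁴ × 7.2757 = 0.0876 × 1.7095 × 7.2757 = 1.0895.
T(699)/T(481) = exp(τ_B − τ_A) = exp(0.8453) = 2.3286.

2.33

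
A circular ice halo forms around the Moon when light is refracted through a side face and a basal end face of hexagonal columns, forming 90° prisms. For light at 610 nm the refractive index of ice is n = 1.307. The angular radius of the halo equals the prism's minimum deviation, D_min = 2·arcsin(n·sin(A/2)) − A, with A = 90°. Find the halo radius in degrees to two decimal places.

n·sin(A/2) = 1.307 × sin 45° = 1.307 × 0.7071 = 0.9242.
D_min = 2·arcsin(0.9242) − 90° = 2 × 67.546° − 90° = 45.093°.

45.09°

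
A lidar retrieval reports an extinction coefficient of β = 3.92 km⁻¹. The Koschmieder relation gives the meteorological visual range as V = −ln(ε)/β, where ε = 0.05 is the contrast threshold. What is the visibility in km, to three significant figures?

V = −ln(0.05) / 3.92 = 2.996 / 3.92 = 0.7642 km.

0.764 km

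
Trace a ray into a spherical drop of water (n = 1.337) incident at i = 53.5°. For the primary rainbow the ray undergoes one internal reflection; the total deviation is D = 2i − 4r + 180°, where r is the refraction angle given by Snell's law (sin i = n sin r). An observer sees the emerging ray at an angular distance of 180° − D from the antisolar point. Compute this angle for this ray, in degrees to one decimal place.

sin r = sin 53.5° / 1.337 = 0.8039/1.337 = 0.6012; r = 36.96°.
D = 2·53.5° − 4·36.96° + 180° = 107.00° − 147.83° + 180° = 139.17°.
Angle from antisolar point = 180° − D = 40.83°.

40.8°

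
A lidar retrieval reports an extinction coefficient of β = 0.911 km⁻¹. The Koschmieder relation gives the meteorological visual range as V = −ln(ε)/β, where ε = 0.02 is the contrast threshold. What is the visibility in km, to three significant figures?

4.29 km

V = −ln(0.02) / 0.911 = 3.912 / 0.911 = 4.2942 km.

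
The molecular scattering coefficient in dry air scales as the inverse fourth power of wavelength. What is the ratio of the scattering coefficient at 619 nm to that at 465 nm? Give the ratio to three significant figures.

0.318

Rayleigh scattering ∝ λ⁻⁴, so the ratio of coefficients is the inverse fourth power of the wavelength ratio.
σ(619)/σ(465) = (465/619)⁴ = (0.7512)⁴ = 0.3185.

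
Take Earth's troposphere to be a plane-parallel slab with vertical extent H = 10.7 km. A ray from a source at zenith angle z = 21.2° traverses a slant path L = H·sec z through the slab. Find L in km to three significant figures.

11.5 km

sec z = 1/cos 21.2° = 1.0726.
L = 10.7 × 1.0726 = 11.477 km.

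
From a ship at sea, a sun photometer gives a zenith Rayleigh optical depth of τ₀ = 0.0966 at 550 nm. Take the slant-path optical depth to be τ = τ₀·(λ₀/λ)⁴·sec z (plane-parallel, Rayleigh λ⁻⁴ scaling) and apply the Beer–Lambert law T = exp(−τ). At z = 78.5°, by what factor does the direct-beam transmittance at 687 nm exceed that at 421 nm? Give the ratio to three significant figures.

Airmass: sec 78.5° = 5.0159.
τ(687 nm) = 0.0966 × (550/687)⁴ × 5.0159 = 0.0966 × 0.4108 × 5.0159 = 0.1990.
τ(421 nm) = 0.0966 × (550/421)⁴ × 5.0159 = 0.0966 × 2.9129 × 5.0159 = 1.4114.
T(687)/T(421) = exp(τ_B − τ_A) = exp(1.2123) = 3.3613.

3.36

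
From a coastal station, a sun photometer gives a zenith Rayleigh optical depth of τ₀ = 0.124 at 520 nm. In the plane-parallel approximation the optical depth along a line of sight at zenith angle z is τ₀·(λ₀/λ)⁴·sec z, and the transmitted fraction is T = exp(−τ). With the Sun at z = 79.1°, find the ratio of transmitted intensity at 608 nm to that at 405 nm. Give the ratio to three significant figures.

Airmass: sec 79.1° = 5.2883.
τ(608 nm) = 0.124 × (520/608)⁴ × 5.2883 = 0.124 × 0.5351 × 5.2883 = 0.3509.
τ(405 nm) = 0.124 × (520/405)⁴ × 5.2883 = 0.124 × 2.7176 × 5.2883 = 1.7821.
T(608)/T(405) = exp(τ_B − τ_A) = exp(1.4312) = 4.1839.

4.18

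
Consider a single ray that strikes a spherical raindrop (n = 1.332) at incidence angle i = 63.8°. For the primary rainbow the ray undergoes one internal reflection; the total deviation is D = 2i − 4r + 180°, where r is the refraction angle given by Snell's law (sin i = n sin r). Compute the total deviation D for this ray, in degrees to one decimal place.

138.2°

sin r = sin 63.8° / 1.332 = 0.8973/1.332 = 0.6736; r = 42.35°.
D = 2·63.8° − 4·42.35° + 180° = 127.60° − 169.39° + 180° = 138.21°.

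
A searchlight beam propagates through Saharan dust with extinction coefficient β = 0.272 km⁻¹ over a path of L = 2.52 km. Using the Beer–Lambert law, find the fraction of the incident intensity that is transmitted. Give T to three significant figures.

τ = β·L = 0.272 × 2.52 = 0.6854.
T = exp(−0.6854) = 0.5039.

0.504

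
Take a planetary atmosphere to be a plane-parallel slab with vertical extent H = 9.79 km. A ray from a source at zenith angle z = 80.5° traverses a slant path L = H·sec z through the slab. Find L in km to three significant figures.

sec z = 1/cos 80.5° = 6.0589.
L = 9.79 × 6.0589 = 59.316 km.

59.3 km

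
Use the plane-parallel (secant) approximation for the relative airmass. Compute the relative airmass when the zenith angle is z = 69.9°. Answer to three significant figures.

X = sec z = 1/cos 69.9° = 1/0.3437 = 2.9099.

2.91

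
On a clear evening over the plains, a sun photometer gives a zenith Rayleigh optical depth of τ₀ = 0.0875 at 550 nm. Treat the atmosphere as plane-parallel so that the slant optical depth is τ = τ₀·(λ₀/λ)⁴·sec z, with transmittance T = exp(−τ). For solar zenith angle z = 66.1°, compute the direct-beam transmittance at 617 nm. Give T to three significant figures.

0.873

sec 66.1° = 2.4683.
τ = 0.0875 × (550/617)⁴ × 2.4683 = 0.0875 × 0.6314 × 2.4683 = 0.1364.
T = exp(−0.1364) = 0.8725.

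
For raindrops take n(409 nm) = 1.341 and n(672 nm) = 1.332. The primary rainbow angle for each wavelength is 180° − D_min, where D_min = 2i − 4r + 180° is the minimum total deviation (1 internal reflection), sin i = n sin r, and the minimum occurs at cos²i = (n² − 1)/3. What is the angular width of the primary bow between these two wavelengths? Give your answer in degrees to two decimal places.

At 409 nm (n = 1.341): cos²i = 0.26609 → i = 58.946°, r = 39.705°, D_min = 139.071°, rainbow angle = 40.929°.
At 672 nm (n = 1.332): cos²i = 0.25807 → i = 59.469°, r = 40.290°, D_min = 137.776°, rainbow angle = 42.224°.
Angular width = |40.929° − 42.224°| = 1.295°.

1.29°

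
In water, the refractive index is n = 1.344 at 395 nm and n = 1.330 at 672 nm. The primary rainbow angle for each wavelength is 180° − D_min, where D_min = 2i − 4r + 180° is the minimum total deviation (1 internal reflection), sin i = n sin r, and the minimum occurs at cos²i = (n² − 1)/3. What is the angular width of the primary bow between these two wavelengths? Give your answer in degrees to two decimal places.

At 395 nm (n = 1.344): cos²i = 0.26878 → i = 58.772°, r = 39.512°, D_min = 139.495°, rainbow angle = 40.505°.
At 672 nm (n = 1.330): cos²i = 0.25630 → i = 59.585°, r = 40.422°, D_min = 137.484°, rainbow angle = 42.516°.
Angular width = |40.505° − 42.516°| = 2.011°.

2.01°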